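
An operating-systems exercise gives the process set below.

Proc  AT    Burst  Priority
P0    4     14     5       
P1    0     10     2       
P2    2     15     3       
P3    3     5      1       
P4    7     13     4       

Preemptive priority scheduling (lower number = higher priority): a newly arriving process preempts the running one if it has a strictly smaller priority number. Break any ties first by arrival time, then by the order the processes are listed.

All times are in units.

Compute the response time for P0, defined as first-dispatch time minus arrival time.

39

Timeline: | P1 0-3 | P3 3-8 | P1 8-15 | P2 15-30 | P4 30-43 | P0 43-57 |
Completion: P0=57  P1=15  P2=30  P3=8  P4=43
Response(P0) = first start − arrival = 43 − 4 = 39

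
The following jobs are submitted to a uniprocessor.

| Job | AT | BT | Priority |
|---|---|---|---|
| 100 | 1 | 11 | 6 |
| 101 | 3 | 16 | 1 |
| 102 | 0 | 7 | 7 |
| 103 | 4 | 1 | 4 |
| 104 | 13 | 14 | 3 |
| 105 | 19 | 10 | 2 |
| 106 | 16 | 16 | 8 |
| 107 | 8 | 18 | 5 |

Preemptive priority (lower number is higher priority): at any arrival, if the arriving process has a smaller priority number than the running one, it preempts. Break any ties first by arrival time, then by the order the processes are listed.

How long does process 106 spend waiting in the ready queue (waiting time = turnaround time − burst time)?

Timeline: | 102 0-1 | 100 1-3 | 101 3-19 | 105 19-29 | 104 29-43 | 103 43-44 | 107 44-62 | 100 62-71 | 102 71-77 | 106 77-93 |
Completion: 100=71  101=19  102=77  103=44  104=43  105=29  106=93  107=62
Turnaround (C−A): 100=70  101=16  102=77  103=40  104=30  105=10  106=77  107=54
Waiting(106) = turnaround − burst = 77 − 16 = 61

61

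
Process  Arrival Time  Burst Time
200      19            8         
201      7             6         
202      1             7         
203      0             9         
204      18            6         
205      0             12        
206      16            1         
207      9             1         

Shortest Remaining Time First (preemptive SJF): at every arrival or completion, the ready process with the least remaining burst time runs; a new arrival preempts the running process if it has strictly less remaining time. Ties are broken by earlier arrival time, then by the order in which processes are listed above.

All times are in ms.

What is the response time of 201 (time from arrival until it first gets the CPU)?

1

Timeline: | 203 0-1 | 202 1-8 | 201 8-9 | 207 9-10 | 201 10-15 | 203 15-16 | 206 16-17 | 203 17-24 | 204 24-30 | 200 30-38 | 205 38-50 |
Completion: 200=38  201=15  202=8  203=24  204=30  205=50  206=17  207=10
Turnaround (C−A): 200=19  201=8  202=7  203=24  204=12  205=50  206=1  207=1
Response(201) = first start − arrival = 8 − 7 = 1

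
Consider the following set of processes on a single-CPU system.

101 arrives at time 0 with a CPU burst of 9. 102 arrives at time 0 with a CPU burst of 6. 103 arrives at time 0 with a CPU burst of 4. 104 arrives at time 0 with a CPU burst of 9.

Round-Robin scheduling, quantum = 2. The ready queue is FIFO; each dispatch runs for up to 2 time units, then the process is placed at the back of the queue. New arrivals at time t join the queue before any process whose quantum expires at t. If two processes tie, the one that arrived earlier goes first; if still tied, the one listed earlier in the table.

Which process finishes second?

Schedule: | 101 0-2 | 102 2-4 | 103 4-6 | 104 6-8 | 101 8-10 | 102 10-12 | 103 12-14 | 104 14-16 | 101 16-18 | 102 18-20 | 104 20-22 | 101 22-24 | 104 24-26 | 101 26-27 | 104 27-28 |
Completion: 101=27  102=20  103=14  104=28
Turnaround (C−A): 101=27  102=20  103=14  104=28
Finish order: 103 → 102 → 101 → 104

102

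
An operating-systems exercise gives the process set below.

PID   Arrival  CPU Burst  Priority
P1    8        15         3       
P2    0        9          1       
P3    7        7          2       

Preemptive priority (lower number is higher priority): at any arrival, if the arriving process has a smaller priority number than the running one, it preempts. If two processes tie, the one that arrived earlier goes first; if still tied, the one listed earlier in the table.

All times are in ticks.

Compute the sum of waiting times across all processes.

Schedule: | P2 0-9 | P3 9-16 | P1 16-31 |
Completion: P1=31  P2=9  P3=16
Waiting = turnaround − burst: P1=8, P2=0, P3=2
Total waiting = 8 + 0 + 2 = 10

10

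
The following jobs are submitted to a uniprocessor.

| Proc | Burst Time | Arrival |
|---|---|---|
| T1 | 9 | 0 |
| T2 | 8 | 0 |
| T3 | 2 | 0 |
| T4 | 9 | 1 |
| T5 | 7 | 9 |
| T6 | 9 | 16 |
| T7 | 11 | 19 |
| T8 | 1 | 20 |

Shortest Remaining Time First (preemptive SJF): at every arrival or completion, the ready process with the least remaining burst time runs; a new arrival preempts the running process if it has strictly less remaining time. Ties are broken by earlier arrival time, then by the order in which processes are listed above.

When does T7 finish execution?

Schedule: | T3 0-2 | T2 2-10 | T5 10-17 | T1 17-20 | T8 20-21 | T1 21-27 | T4 27-36 | T6 36-45 | T7 45-56 |
Completion: T1=27  T2=10  T3=2  T4=36  T5=17  T6=45  T7=56  T8=21
Turnaround (C−A): T1=27  T2=10  T3=2  T4=35  T5=8  T6=29  T7=37  T8=1

56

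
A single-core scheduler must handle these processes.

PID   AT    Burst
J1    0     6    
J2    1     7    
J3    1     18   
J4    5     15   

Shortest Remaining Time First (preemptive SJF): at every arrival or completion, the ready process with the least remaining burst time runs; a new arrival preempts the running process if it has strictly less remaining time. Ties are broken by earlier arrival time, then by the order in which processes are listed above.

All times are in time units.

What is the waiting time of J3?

27

Schedule: | J1 0-6 | J2 6-13 | J4 13-28 | J3 28-46 |
Completion: J1=6  J2=13  J3=46  J4=28
Turnaround (C−A): J1=6  J2=12  J3=45  J4=23
Waiting(J3) = turnaround − burst = 45 − 18 = 27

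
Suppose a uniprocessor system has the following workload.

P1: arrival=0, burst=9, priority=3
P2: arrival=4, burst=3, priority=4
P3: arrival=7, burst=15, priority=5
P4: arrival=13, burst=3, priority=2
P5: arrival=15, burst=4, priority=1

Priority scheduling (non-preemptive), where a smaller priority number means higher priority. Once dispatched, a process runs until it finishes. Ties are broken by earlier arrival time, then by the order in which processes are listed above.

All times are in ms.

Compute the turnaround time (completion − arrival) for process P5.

Timeline: | P1 0-9 | P2 9-12 | P3 12-27 | P5 27-31 | P4 31-34 |
Completion: P1=9  P2=12  P3=27  P4=34  P5=31
Turnaround(P5) = completion − arrival = 31 − 15 = 16

16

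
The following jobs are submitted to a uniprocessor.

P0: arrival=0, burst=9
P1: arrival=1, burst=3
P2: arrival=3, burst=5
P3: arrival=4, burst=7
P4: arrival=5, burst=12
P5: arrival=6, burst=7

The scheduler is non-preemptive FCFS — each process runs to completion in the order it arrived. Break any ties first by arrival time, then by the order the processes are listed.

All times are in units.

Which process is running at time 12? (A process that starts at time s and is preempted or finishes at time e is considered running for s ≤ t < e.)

P2

Schedule: | P0 0-9 | P1 9-12 | P2 12-17 | P3 17-24 | P4 24-36 | P5 36-43 |
Completion: P0=9  P1=12  P2=17  P3=24  P4=36  P5=43
Turnaround (C−A): P0=9  P1=11  P2=14  P3=20  P4=31  P5=37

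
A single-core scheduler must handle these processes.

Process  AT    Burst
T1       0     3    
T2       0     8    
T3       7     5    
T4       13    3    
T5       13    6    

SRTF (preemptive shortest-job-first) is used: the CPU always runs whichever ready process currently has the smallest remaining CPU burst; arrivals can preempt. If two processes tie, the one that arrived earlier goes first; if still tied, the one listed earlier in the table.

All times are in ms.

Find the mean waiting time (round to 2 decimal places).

Gantt: | T1 0-3 | T2 3-11 | T3 11-16 | T4 16-19 | T5 19-25 |
Completion: T1=3  T2=11  T3=16  T4=19  T5=25
Turnaround (C−A): T1=3  T2=11  T3=9  T4=6  T5=12
Waiting times: T1=0, T2=3, T3=4, T4=3, T5=6
Average waiting = (0+3+4+3+6) / 5 = 16/5 = 3.20

3.20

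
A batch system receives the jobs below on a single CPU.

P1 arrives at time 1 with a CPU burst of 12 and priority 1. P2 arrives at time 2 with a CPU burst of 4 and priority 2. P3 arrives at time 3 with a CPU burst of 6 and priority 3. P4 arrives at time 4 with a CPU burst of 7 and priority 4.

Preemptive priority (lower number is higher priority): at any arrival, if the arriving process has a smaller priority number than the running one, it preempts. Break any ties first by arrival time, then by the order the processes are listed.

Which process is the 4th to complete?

P4

Timeline: | idle 0-1 | P1 1-13 | P2 13-17 | P3 17-23 | P4 23-30 |
Completion: P1=13  P2=17  P3=23  P4=30
Turnaround (C−A): P1=12  P2=15  P3=20  P4=26
Finish order: P1 → P2 → P3 → P4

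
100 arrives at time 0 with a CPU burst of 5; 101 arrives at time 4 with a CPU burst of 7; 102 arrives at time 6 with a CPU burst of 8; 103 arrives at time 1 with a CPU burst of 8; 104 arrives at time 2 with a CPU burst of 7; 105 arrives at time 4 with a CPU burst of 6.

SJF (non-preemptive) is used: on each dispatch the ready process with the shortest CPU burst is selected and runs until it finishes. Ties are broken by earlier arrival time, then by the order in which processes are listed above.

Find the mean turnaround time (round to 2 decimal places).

Timeline: | 100 0-5 | 105 5-11 | 104 11-18 | 101 18-25 | 103 25-33 | 102 33-41 |
Completion: 100=5  101=25  102=41  103=33  104=18  105=11
Turnaround (C−A): 100=5  101=21  102=35  103=32  104=16  105=7
Turnaround times: 100=5, 101=21, 102=35, 103=32, 104=16, 105=7
Average turnaround = (5+21+35+32+16+7) / 6 = 116/6 = 19.33

19.33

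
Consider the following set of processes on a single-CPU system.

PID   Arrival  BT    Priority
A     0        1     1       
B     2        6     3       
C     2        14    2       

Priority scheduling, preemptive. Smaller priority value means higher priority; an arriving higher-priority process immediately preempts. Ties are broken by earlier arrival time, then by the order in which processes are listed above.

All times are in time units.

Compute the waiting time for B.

Schedule: | A 0-1 | idle 1-2 | C 2-16 | B 16-22 |
Completion: A=1  B=22  C=16
Waiting(B) = turnaround − burst = 20 − 6 = 14

14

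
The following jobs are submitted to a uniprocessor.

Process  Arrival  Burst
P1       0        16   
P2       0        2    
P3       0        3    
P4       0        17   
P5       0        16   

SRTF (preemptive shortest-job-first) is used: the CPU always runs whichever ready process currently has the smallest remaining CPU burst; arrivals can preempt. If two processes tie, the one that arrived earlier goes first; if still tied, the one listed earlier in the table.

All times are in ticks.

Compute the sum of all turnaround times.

119

Gantt: | P2 0-2 | P3 2-5 | P1 5-21 | P5 21-37 | P4 37-54 |
Completion: P1=21  P2=2  P3=5  P4=54  P5=37
Turnaround = completion − arrival: P1=21, P2=2, P3=5, P4=54, P5=37
Total turnaround = 21 + 2 + 5 + 54 + 37 = 119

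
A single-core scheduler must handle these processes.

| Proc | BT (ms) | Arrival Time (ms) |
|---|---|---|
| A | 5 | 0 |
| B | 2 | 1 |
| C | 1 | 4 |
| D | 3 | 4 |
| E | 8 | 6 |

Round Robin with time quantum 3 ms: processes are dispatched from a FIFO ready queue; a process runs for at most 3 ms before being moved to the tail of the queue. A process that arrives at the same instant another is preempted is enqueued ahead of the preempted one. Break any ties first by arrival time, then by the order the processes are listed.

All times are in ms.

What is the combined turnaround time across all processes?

35

Schedule: | A 0-3 | B 3-5 | A 5-7 | C 7-8 | D 8-11 | E 11-19 |
Completion: A=7  B=5  C=8  D=11  E=19
Turnaround (C−A): A=7  B=4  C=4  D=7  E=13
Turnaround = completion − arrival: A=7, B=4, C=4, D=7, E=13
Total turnaround = 7 + 4 + 4 + 7 + 13 = 35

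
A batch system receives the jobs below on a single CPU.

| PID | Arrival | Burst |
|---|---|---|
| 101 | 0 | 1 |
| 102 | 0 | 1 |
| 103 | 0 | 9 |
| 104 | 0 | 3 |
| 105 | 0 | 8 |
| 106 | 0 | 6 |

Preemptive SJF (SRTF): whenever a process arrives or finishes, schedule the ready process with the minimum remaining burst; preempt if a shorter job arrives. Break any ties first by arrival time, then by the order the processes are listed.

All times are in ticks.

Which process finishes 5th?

Schedule: | 101 0-1 | 102 1-2 | 104 2-5 | 106 5-11 | 105 11-19 | 103 19-28 |
Completion: 101=1  102=2  103=28  104=5  105=19  106=11
Finish order: 101 → 102 → 104 → 106 → 105 → 103

105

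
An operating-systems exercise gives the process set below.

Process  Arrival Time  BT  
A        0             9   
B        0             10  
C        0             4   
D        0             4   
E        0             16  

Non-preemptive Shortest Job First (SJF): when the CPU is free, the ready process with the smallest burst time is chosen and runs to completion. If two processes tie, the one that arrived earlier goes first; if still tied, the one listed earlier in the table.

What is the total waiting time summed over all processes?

Gantt: | C 0-4 | D 4-8 | A 8-17 | B 17-27 | E 27-43 |
Completion: A=17  B=27  C=4  D=8  E=43
Turnaround (C−A): A=17  B=27  C=4  D=8  E=43
Waiting = turnaround − burst: A=8, B=17, C=0, D=4, E=27
Total waiting = 8 + 17 + 0 + 4 + 27 = 56

56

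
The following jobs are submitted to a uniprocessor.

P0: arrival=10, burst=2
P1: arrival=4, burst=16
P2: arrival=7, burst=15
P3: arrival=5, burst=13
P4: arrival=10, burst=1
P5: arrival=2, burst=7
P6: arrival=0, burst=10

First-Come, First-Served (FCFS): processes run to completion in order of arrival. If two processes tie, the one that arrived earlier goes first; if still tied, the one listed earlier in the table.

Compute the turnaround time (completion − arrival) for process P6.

Schedule: | P6 0-10 | P5 10-17 | P1 17-33 | P3 33-46 | P2 46-61 | P0 61-63 | P4 63-64 |
Completion: P0=63  P1=33  P2=61  P3=46  P4=64  P5=17  P6=10
Turnaround (C−A): P0=53  P1=29  P2=54  P3=41  P4=54  P5=15  P6=10
Turnaround(P6) = completion − arrival = 10 − 0 = 10

10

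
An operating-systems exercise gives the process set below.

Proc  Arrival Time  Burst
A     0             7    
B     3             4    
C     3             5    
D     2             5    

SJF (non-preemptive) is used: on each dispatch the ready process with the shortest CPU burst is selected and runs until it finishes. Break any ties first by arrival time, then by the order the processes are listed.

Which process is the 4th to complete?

Gantt: | A 0-7 | B 7-11 | D 11-16 | C 16-21 |
Completion: A=7  B=11  C=21  D=16
Finish order: A → B → D → C

C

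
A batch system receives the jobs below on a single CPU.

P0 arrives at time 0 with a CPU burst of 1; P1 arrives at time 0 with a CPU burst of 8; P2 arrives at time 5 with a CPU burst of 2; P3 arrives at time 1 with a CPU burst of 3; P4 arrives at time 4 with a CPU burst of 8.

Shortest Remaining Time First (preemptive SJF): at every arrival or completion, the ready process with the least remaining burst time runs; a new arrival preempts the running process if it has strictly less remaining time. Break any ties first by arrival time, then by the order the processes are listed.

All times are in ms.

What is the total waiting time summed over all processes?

16

Timeline: | P0 0-1 | P3 1-4 | P1 4-5 | P2 5-7 | P1 7-14 | P4 14-22 |
Completion: P0=1  P1=14  P2=7  P3=4  P4=22
Turnaround (C−A): P0=1  P1=14  P2=2  P3=3  P4=18
Waiting = turnaround − burst: P0=0, P1=6, P2=0, P3=0, P4=10
Total waiting = 0 + 6 + 0 + 0 + 10 = 16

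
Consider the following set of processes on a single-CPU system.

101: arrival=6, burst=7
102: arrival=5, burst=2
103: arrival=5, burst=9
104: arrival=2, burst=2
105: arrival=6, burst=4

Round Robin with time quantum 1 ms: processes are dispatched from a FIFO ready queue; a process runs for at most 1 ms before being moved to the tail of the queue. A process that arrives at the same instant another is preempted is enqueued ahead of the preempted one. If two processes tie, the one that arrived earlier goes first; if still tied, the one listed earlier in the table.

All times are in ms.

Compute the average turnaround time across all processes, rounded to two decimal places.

12.20

Schedule: | idle 0-2 | 104 2-4 | idle 4-5 | 102 5-6 | 103 6-7 | 101 7-8 | 105 8-9 | 102 9-10 | 103 10-11 | 101 11-12 | 105 12-13 | 103 13-14 | 101 14-15 | 105 15-16 | 103 16-17 | 101 17-18 | 105 18-19 | 103 19-20 | 101 20-21 | 103 21-22 | 101 22-23 | 103 23-24 | 101 24-25 | 103 25-27 |
Completion: 101=25  102=10  103=27  104=4  105=19
Turnaround times: 101=19, 102=5, 103=22, 104=2, 105=13
Average turnaround = (19+5+22+2+13) / 5 = 61/5 = 12.20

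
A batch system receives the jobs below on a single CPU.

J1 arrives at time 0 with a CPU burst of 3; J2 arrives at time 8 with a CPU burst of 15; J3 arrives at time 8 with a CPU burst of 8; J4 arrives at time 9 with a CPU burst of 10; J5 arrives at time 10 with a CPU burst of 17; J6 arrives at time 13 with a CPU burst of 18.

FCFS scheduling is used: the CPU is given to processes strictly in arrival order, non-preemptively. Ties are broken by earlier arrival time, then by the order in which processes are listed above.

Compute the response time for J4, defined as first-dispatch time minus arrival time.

22

Timeline: | J1 0-3 | idle 3-8 | J2 8-23 | J3 23-31 | J4 31-41 | J5 41-58 | J6 58-76 |
Completion: J1=3  J2=23  J3=31  J4=41  J5=58  J6=76
Turnaround (C−A): J1=3  J2=15  J3=23  J4=32  J5=48  J6=63
Response(J4) = first start − arrival = 31 − 9 = 22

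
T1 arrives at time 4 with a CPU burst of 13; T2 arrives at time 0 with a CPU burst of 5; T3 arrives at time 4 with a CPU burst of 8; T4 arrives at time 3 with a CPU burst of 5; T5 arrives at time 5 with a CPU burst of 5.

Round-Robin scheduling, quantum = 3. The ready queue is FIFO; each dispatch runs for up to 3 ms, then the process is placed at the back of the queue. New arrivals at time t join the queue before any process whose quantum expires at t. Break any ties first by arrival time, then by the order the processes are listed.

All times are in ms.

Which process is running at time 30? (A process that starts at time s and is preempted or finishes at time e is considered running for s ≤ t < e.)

T3

Schedule: | T2 0-3 | T4 3-6 | T2 6-8 | T1 8-11 | T3 11-14 | T5 14-17 | T4 17-19 | T1 19-22 | T3 22-25 | T5 25-27 | T1 27-30 | T3 30-32 | T1 32-36 |
Completion: T1=36  T2=8  T3=32  T4=19  T5=27
Turnaround (C−A): T1=32  T2=8  T3=28  T4=16  T5=22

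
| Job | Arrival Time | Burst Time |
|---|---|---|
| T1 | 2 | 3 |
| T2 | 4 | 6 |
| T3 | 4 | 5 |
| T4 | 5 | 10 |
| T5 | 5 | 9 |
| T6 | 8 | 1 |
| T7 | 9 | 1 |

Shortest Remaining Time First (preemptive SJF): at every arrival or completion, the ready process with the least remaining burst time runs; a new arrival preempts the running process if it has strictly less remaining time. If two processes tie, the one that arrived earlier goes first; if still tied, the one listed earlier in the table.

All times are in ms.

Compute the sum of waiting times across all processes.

Schedule: | idle 0-2 | T1 2-5 | T3 5-8 | T6 8-9 | T7 9-10 | T3 10-12 | T2 12-18 | T5 18-27 | T4 27-37 |
Completion: T1=5  T2=18  T3=12  T4=37  T5=27  T6=9  T7=10
Turnaround (C−A): T1=3  T2=14  T3=8  T4=32  T5=22  T6=1  T7=1
Waiting = turnaround − burst: T1=0, T2=8, T3=3, T4=22, T5=13, T6=0, T7=0
Total waiting = 0 + 8 + 3 + 22 + 13 + 0 + 0 = 46

46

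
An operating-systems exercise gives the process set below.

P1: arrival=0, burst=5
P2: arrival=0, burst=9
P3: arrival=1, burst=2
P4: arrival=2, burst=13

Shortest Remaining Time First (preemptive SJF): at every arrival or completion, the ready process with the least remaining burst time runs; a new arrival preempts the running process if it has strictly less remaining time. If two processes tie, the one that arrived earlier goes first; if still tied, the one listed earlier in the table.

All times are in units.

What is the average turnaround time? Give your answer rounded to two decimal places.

Schedule: | P1 0-1 | P3 1-3 | P1 3-7 | P2 7-16 | P4 16-29 |
Completion: P1=7  P2=16  P3=3  P4=29
Turnaround (C−A): P1=7  P2=16  P3=2  P4=27
Turnaround times: P1=7, P2=16, P3=2, P4=27
Average turnaround = (7+16+2+27) / 4 = 52/4 = 13.00

13.00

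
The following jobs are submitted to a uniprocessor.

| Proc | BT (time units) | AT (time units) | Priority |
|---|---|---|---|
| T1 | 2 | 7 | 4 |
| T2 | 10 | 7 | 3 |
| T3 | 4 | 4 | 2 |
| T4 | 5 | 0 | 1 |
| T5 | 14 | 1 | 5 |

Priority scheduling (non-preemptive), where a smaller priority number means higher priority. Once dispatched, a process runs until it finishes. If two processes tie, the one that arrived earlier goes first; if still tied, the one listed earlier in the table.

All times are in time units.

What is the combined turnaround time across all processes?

Gantt: | T4 0-5 | T3 5-9 | T2 9-19 | T1 19-21 | T5 21-35 |
Completion: T1=21  T2=19  T3=9  T4=5  T5=35
Turnaround = completion − arrival: T1=14, T2=12, T3=5, T4=5, T5=34
Total turnaround = 14 + 12 + 5 + 5 + 34 = 70

70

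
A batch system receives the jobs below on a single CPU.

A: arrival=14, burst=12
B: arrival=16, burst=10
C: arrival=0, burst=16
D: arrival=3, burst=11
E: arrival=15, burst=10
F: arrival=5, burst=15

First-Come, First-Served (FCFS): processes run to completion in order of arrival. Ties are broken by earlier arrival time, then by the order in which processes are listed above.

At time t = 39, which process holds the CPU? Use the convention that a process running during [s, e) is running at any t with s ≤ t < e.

Gantt: | C 0-16 | D 16-27 | F 27-42 | A 42-54 | E 54-64 | B 64-74 |
Completion: A=54  B=74  C=16  D=27  E=64  F=42
Turnaround (C−A): A=40  B=58  C=16  D=24  E=49  F=37

F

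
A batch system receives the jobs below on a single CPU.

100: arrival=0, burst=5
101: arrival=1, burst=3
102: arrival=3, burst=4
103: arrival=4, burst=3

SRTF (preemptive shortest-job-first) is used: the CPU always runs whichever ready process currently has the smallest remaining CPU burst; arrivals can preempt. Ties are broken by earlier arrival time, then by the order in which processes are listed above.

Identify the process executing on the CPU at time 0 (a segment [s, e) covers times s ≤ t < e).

100

Timeline: | 100 0-1 | 101 1-4 | 103 4-7 | 100 7-11 | 102 11-15 |
Completion: 100=11  101=4  102=15  103=7
Turnaround (C−A): 100=11  101=3  102=12  103=3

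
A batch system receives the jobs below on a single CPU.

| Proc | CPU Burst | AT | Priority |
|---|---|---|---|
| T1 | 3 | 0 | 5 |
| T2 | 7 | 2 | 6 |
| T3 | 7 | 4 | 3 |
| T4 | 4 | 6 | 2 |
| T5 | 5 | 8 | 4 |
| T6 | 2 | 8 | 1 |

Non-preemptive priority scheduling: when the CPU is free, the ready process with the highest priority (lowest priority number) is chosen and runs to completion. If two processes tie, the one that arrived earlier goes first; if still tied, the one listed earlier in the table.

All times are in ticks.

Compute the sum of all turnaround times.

Timeline: | T1 0-3 | T2 3-10 | T6 10-12 | T4 12-16 | T3 16-23 | T5 23-28 |
Completion: T1=3  T2=10  T3=23  T4=16  T5=28  T6=12
Turnaround = completion − arrival: T1=3, T2=8, T3=19, T4=10, T5=20, T6=4
Total turnaround = 3 + 8 + 19 + 10 + 20 + 4 = 64

64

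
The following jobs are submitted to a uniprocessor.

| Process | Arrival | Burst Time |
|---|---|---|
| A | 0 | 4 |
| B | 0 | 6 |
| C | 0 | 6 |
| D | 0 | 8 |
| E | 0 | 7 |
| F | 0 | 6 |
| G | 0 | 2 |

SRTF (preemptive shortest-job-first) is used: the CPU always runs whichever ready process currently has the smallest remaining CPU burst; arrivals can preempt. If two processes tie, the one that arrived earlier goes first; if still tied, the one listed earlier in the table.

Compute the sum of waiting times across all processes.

Timeline: | G 0-2 | A 2-6 | B 6-12 | C 12-18 | F 18-24 | E 24-31 | D 31-39 |
Completion: A=6  B=12  C=18  D=39  E=31  F=24  G=2
Turnaround (C−A): A=6  B=12  C=18  D=39  E=31  F=24  G=2
Waiting = turnaround − burst: A=2, B=6, C=12, D=31, E=24, F=18, G=0
Total waiting = 2 + 6 + 12 + 31 + 24 + 18 + 0 = 93

93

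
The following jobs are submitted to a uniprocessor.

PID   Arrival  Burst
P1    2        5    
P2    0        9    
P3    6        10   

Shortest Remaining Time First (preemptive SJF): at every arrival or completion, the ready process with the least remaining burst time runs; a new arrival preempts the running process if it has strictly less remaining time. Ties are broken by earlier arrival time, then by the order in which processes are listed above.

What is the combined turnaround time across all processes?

Gantt: | P2 0-2 | P1 2-7 | P2 7-14 | P3 14-24 |
Completion: P1=7  P2=14  P3=24
Turnaround (C−A): P1=5  P2=14  P3=18
Turnaround = completion − arrival: P1=5, P2=14, P3=18
Total turnaround = 5 + 14 + 18 = 37

37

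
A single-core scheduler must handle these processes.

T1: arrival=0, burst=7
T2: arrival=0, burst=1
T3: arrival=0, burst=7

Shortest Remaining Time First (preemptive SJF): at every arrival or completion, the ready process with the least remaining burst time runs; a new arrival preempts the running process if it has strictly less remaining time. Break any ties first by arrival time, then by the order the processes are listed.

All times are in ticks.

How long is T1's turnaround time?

Gantt: | T2 0-1 | T1 1-8 | T3 8-15 |
Completion: T1=8  T2=1  T3=15
Turnaround(T1) = completion − arrival = 8 − 0 = 8

8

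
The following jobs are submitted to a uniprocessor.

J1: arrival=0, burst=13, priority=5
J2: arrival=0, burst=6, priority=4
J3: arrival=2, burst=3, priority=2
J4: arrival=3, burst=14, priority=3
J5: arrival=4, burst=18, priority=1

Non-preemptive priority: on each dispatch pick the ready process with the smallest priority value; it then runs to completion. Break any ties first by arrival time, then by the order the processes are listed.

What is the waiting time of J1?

41

Schedule: | J2 0-6 | J5 6-24 | J3 24-27 | J4 27-41 | J1 41-54 |
Completion: J1=54  J2=6  J3=27  J4=41  J5=24
Waiting(J1) = turnaround − burst = 54 − 13 = 41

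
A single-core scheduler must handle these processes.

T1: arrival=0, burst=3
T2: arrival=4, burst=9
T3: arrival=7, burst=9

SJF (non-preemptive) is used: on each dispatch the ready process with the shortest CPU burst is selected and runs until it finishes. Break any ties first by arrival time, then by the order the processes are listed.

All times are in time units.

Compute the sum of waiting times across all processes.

6

Timeline: | T1 0-3 | idle 3-4 | T2 4-13 | T3 13-22 |
Completion: T1=3  T2=13  T3=22
Waiting = turnaround − burst: T1=0, T2=0, T3=6
Total waiting = 0 + 0 + 6 = 6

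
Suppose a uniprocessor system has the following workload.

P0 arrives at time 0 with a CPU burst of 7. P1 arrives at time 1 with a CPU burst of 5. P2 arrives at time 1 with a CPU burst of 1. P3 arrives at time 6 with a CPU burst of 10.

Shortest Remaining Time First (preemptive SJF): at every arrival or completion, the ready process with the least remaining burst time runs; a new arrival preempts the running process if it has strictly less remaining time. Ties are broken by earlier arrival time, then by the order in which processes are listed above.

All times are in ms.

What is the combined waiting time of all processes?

Schedule: | P0 0-1 | P2 1-2 | P1 2-7 | P0 7-13 | P3 13-23 |
Completion: P0=13  P1=7  P2=2  P3=23
Waiting = turnaround − burst: P0=6, P1=1, P2=0, P3=7
Total waiting = 6 + 1 + 0 + 7 = 14

14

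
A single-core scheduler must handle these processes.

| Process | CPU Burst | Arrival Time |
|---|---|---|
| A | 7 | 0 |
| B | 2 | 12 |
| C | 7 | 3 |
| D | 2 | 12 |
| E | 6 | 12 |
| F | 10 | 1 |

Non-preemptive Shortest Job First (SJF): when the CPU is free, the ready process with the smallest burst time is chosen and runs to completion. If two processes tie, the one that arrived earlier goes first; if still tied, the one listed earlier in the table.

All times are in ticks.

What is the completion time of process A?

7

Timeline: | A 0-7 | C 7-14 | B 14-16 | D 16-18 | E 18-24 | F 24-34 |
Completion: A=7  B=16  C=14  D=18  E=24  F=34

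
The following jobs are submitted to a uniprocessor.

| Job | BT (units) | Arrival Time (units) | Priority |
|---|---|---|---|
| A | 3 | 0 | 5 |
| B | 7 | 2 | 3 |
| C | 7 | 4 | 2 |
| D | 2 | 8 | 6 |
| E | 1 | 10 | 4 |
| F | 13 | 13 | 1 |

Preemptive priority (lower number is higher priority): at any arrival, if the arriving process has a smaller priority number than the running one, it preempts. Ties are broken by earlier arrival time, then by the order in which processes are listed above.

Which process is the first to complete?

Timeline: | A 0-2 | B 2-4 | C 4-11 | B 11-13 | F 13-26 | B 26-29 | E 29-30 | A 30-31 | D 31-33 |
Completion: A=31  B=29  C=11  D=33  E=30  F=26
Turnaround (C−A): A=31  B=27  C=7  D=25  E=20  F=13
Finish order: C → F → B → E → A → D

C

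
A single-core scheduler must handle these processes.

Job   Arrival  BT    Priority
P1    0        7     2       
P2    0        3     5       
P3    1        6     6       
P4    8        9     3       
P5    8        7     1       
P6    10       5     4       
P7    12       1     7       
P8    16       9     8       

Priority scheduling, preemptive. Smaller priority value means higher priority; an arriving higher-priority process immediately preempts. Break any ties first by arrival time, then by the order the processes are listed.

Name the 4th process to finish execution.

P6

Schedule: | P1 0-7 | P2 7-8 | P5 8-15 | P4 15-24 | P6 24-29 | P2 29-31 | P3 31-37 | P7 37-38 | P8 38-47 |
Completion: P1=7  P2=31  P3=37  P4=24  P5=15  P6=29  P7=38  P8=47
Turnaround (C−A): P1=7  P2=31  P3=36  P4=16  P5=7  P6=19  P7=26  P8=31
Finish order: P1 → P5 → P4 → P6 → P2 → P3 → P7 → P8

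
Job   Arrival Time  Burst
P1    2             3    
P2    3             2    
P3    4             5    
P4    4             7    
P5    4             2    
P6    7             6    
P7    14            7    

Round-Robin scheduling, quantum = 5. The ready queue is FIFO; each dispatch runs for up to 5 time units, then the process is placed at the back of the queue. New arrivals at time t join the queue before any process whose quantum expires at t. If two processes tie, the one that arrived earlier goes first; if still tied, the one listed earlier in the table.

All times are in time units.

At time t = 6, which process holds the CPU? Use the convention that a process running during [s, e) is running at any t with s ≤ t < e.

P2

Timeline: | idle 0-2 | P1 2-5 | P2 5-7 | P3 7-12 | P4 12-17 | P5 17-19 | P6 19-24 | P7 24-29 | P4 29-31 | P6 31-32 | P7 32-34 |
Completion: P1=5  P2=7  P3=12  P4=31  P5=19  P6=32  P7=34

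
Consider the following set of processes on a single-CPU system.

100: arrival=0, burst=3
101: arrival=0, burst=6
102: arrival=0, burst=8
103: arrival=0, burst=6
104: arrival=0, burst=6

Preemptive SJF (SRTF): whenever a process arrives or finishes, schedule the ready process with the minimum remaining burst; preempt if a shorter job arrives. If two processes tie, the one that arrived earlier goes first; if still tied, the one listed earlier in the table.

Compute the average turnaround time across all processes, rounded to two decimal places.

15.40

Schedule: | 100 0-3 | 101 3-9 | 103 9-15 | 104 15-21 | 102 21-29 |
Completion: 100=3  101=9  102=29  103=15  104=21
Turnaround times: 100=3, 101=9, 102=29, 103=15, 104=21
Average turnaround = (3+9+29+15+21) / 5 = 77/5 = 15.40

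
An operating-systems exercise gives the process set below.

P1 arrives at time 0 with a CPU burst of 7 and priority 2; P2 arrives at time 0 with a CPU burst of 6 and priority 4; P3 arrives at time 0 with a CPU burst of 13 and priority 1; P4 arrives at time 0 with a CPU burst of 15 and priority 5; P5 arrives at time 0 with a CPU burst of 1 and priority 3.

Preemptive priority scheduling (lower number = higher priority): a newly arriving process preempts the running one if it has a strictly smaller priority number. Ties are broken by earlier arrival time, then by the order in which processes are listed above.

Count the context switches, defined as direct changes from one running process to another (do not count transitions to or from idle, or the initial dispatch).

4

Gantt: | P3 0-13 | P1 13-20 | P5 20-21 | P2 21-27 | P4 27-42 |
Completion: P1=20  P2=27  P3=13  P4=42  P5=21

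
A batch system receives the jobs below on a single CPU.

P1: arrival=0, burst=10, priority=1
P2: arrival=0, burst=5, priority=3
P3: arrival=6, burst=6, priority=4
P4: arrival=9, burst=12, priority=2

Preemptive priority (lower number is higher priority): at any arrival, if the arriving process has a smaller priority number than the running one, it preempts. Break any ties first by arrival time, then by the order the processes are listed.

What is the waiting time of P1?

0

Timeline: | P1 0-10 | P4 10-22 | P2 22-27 | P3 27-33 |
Completion: P1=10  P2=27  P3=33  P4=22
Turnaround (C−A): P1=10  P2=27  P3=27  P4=13
Waiting(P1) = turnaround − burst = 10 − 10 = 0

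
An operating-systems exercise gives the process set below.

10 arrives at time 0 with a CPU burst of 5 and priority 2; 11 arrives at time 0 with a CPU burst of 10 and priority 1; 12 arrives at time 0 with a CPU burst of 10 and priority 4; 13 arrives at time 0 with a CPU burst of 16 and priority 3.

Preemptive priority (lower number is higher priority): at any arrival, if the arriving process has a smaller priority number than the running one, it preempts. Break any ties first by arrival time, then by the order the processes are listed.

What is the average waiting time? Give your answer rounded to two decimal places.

14.00

Timeline: | 11 0-10 | 10 10-15 | 13 15-31 | 12 31-41 |
Completion: 10=15  11=10  12=41  13=31
Turnaround (C−A): 10=15  11=10  12=41  13=31
Waiting times: 10=10, 11=0, 12=31, 13=15
Average waiting = (10+0+31+15) / 4 = 56/4 = 14.00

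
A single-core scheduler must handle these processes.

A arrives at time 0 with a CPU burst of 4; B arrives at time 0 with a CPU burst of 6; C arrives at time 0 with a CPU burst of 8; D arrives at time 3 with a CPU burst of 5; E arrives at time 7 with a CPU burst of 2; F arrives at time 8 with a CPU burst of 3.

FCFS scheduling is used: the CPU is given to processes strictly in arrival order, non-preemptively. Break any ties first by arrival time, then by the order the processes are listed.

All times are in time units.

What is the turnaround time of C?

18

Timeline: | A 0-4 | B 4-10 | C 10-18 | D 18-23 | E 23-25 | F 25-28 |
Completion: A=4  B=10  C=18  D=23  E=25  F=28
Turnaround(C) = completion − arrival = 18 − 0 = 18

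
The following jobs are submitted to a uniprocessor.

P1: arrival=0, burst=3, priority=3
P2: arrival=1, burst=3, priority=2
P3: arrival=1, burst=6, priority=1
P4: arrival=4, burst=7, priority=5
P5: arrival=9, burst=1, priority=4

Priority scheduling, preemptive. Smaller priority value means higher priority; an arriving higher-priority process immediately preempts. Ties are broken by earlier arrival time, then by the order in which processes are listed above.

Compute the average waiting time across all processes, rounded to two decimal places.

Timeline: | P1 0-1 | P3 1-7 | P2 7-10 | P1 10-12 | P5 12-13 | P4 13-20 |
Completion: P1=12  P2=10  P3=7  P4=20  P5=13
Turnaround (C−A): P1=12  P2=9  P3=6  P4=16  P5=4
Waiting times: P1=9, P2=6, P3=0, P4=9, P5=3
Average waiting = (9+6+0+9+3) / 5 = 27/5 = 5.40

5.40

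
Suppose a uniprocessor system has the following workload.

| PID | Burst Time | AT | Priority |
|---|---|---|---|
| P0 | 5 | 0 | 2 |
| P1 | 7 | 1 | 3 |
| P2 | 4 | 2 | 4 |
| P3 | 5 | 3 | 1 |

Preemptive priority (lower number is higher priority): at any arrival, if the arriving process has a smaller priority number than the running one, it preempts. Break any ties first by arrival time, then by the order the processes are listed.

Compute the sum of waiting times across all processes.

29

Timeline: | P0 0-3 | P3 3-8 | P0 8-10 | P1 10-17 | P2 17-21 |
Completion: P0=10  P1=17  P2=21  P3=8
Turnaround (C−A): P0=10  P1=16  P2=19  P3=5
Waiting = turnaround − burst: P0=5, P1=9, P2=15, P3=0
Total waiting = 5 + 9 + 15 + 0 = 29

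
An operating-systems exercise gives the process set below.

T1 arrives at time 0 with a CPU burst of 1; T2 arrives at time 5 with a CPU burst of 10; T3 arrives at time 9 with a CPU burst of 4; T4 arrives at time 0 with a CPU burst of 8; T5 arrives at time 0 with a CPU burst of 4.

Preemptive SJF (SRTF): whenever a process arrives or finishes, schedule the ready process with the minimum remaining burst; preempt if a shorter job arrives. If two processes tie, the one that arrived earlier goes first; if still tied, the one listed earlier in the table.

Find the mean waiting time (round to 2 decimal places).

4.40

Timeline: | T1 0-1 | T5 1-5 | T4 5-13 | T3 13-17 | T2 17-27 |
Completion: T1=1  T2=27  T3=17  T4=13  T5=5
Waiting times: T1=0, T2=12, T3=4, T4=5, T5=1
Average waiting = (0+12+4+5+1) / 5 = 22/5 = 4.40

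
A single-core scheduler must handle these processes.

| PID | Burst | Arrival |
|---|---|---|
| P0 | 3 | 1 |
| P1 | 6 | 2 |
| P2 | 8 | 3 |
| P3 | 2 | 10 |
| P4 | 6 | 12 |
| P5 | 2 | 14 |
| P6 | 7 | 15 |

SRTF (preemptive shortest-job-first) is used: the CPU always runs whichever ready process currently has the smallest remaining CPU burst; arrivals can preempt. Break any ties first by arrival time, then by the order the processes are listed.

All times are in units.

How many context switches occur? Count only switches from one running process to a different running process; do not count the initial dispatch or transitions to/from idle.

Schedule: | idle 0-1 | P0 1-4 | P1 4-10 | P3 10-12 | P4 12-14 | P5 14-16 | P4 16-20 | P6 20-27 | P2 27-35 |
Completion: P0=4  P1=10  P2=35  P3=12  P4=20  P5=16  P6=27
Turnaround (C−A): P0=3  P1=8  P2=32  P3=2  P4=8  P5=2  P6=12

7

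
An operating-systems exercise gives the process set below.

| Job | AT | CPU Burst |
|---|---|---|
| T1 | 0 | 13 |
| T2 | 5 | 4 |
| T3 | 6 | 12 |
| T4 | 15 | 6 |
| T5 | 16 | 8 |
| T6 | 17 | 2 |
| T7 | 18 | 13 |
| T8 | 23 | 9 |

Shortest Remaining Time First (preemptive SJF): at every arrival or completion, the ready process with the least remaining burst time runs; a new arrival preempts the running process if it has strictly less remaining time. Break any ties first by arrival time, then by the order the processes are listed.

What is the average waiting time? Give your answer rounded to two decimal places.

Timeline: | T1 0-5 | T2 5-9 | T1 9-17 | T6 17-19 | T4 19-25 | T5 25-33 | T8 33-42 | T3 42-54 | T7 54-67 |
Completion: T1=17  T2=9  T3=54  T4=25  T5=33  T6=19  T7=67  T8=42
Waiting times: T1=4, T2=0, T3=36, T4=4, T5=9, T6=0, T7=36, T8=10
Average waiting = (4+0+36+4+9+0+36+10) / 8 = 99/8 = 12.38

12.38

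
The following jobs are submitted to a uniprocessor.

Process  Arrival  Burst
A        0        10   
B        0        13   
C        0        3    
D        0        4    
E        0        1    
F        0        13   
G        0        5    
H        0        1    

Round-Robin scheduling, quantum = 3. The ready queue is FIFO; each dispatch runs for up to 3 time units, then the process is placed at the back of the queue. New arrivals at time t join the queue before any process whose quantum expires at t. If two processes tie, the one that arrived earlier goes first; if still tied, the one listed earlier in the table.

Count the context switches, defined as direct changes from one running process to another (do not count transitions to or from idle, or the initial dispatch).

20

Timeline: | A 0-3 | B 3-6 | C 6-9 | D 9-12 | E 12-13 | F 13-16 | G 16-19 | H 19-20 | A 20-23 | B 23-26 | D 26-27 | F 27-30 | G 30-32 | A 32-35 | B 35-38 | F 38-41 | A 41-42 | B 42-45 | F 45-48 | B 48-49 | F 49-50 |
Completion: A=42  B=49  C=9  D=27  E=13  F=50  G=32  H=20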